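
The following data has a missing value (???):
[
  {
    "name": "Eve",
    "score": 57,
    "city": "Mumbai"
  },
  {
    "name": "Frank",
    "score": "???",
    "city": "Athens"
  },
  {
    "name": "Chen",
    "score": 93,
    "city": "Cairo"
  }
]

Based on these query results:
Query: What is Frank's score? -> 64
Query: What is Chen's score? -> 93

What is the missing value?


The missing value is Frank's score
From query: Frank's score = 64

ANSWER: 64


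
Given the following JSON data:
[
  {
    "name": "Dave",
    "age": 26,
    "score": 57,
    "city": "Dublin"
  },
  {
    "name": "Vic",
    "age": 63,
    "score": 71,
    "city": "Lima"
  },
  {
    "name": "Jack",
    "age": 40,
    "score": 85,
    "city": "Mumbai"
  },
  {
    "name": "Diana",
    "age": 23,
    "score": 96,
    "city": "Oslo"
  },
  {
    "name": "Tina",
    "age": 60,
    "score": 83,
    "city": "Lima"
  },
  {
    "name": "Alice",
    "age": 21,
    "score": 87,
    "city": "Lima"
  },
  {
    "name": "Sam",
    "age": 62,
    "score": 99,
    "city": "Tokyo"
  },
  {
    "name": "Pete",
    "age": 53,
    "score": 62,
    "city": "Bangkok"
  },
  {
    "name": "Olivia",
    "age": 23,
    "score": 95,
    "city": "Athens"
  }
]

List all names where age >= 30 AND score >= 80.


Checking both conditions:
  Dave (age=26, score=57) -> no
  Vic (age=63, score=71) -> no
  Jack (age=40, score=85) -> YES
  Diana (age=23, score=96) -> no
  Tina (age=60, score=83) -> YES
  Alice (age=21, score=87) -> no
  Sam (age=62, score=99) -> YES
  Pete (age=53, score=62) -> no
  Olivia (age=23, score=95) -> no


ANSWER: Jack, Tina, Sam


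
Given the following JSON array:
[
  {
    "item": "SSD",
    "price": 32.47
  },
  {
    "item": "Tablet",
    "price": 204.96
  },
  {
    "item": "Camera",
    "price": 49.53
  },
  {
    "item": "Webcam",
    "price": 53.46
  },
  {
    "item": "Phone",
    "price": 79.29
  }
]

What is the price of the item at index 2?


Array index 2 -> Camera
price = 49.53

ANSWER: 49.53


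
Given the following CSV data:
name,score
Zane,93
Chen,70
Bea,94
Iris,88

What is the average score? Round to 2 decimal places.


Scores: 93, 70, 94, 88
Sum = 345
Count = 4
Average = 345 / 4 = 86.25

ANSWER: 86.25


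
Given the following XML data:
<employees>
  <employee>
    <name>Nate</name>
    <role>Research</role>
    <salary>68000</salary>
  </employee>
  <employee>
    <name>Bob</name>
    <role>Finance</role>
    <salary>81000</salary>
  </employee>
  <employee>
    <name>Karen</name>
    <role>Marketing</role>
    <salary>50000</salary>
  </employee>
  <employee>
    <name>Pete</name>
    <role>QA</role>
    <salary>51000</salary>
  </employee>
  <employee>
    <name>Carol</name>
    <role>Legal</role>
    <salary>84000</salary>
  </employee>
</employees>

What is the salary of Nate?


Searching for <employee> with <name>Nate</name>
Found at position 1
<salary>68000</salary>

ANSWER: 68000


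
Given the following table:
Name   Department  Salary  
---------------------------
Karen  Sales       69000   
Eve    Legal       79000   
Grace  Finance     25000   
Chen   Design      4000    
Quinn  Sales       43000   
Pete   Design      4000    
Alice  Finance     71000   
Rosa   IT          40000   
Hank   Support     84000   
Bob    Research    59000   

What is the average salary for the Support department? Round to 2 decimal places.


Support department members:
  Hank: 84000
Sum = 84000
Count = 1
Average = 84000 / 1 = 84000.00

ANSWER: 84000.00


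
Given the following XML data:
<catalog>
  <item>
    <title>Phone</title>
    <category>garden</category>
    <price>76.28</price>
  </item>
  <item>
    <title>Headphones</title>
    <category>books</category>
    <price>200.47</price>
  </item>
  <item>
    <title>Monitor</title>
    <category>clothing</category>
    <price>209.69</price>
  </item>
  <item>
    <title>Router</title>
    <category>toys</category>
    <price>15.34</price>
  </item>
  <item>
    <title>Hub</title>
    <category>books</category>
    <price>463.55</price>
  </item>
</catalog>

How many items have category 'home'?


Scanning <item> elements for <category>home</category>:
Count: 0

ANSWER: 0


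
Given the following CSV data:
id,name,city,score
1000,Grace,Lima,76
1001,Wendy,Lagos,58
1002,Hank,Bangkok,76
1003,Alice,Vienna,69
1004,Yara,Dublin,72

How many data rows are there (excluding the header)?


Counting rows (excluding header):
Header: id,name,city,score
Data rows: 5

ANSWER: 5


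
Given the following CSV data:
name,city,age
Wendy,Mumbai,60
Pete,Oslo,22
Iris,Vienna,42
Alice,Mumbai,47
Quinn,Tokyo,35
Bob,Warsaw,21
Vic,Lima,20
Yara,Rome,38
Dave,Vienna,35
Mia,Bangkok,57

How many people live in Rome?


Scanning city column for 'Rome':
  Row 8: Yara -> MATCH
Total matches: 1

ANSWER: 1


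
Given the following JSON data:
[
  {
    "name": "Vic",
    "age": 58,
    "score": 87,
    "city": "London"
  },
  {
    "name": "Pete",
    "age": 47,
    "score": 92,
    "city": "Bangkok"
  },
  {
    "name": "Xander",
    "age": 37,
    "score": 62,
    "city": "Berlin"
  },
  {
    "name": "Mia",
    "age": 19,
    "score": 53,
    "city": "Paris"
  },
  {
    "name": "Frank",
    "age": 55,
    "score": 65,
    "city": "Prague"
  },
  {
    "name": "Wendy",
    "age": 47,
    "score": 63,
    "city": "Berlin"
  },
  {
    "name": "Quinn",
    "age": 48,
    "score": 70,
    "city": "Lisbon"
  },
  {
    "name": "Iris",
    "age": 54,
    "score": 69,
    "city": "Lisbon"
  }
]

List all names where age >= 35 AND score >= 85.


Checking both conditions:
  Vic (age=58, score=87) -> YES
  Pete (age=47, score=92) -> YES
  Xander (age=37, score=62) -> no
  Mia (age=19, score=53) -> no
  Frank (age=55, score=65) -> no
  Wendy (age=47, score=63) -> no
  Quinn (age=48, score=70) -> no
  Iris (age=54, score=69) -> no


ANSWER: Vic, Pete


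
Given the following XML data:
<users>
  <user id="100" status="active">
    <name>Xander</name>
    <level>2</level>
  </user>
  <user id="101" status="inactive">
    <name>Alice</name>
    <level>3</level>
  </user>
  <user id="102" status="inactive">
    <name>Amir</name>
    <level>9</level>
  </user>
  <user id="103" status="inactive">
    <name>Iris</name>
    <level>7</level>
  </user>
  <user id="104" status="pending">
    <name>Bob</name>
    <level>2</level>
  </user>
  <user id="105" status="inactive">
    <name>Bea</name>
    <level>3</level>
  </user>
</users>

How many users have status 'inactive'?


Counting users with status='inactive':
  Alice (id=101) -> MATCH
  Amir (id=102) -> MATCH
  Iris (id=103) -> MATCH
  Bea (id=105) -> MATCH
Count: 4

ANSWER: 4


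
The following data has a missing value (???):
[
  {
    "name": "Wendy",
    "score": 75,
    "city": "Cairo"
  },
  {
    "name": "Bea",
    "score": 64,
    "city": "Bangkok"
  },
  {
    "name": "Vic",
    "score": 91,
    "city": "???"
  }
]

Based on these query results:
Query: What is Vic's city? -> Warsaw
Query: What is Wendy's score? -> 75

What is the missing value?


The missing value is Vic's city
From query: Vic's city = Warsaw

ANSWER: Warsaw


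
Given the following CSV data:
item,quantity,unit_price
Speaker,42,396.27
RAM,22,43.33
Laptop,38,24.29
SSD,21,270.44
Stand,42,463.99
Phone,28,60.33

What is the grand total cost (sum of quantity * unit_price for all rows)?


Computing row totals:
  Speaker: 42 * 396.27 = 16643.34
  RAM: 22 * 43.33 = 953.26
  Laptop: 38 * 24.29 = 923.02
  SSD: 21 * 270.44 = 5679.24
  Stand: 42 * 463.99 = 19487.58
  Phone: 28 * 60.33 = 1689.24
Grand total = 16643.34 + 953.26 + 923.02 + 5679.24 + 19487.58 + 1689.24 = 45375.68

ANSWER: 45375.68


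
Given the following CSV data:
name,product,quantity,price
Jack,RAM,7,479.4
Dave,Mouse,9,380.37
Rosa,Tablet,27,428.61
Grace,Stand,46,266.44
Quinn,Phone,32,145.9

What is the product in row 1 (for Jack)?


Row 1: Jack
Column 'product' = RAM

ANSWER: RAM


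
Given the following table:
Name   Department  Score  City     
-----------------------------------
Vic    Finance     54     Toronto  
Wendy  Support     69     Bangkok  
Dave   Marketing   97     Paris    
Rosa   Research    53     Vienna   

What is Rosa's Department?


Row 4: Rosa
Department = Research

ANSWER: Research


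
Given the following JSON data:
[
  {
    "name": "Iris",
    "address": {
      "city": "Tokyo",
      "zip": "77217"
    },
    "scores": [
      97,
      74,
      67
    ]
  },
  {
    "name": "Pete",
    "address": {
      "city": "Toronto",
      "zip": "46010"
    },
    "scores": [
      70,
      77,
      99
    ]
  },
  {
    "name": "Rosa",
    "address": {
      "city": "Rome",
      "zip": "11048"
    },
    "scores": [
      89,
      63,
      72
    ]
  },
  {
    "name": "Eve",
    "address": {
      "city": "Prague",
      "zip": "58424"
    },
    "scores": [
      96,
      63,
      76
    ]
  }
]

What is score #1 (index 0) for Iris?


Path: records[0].scores[0]
Value: 97

ANSWER: 97


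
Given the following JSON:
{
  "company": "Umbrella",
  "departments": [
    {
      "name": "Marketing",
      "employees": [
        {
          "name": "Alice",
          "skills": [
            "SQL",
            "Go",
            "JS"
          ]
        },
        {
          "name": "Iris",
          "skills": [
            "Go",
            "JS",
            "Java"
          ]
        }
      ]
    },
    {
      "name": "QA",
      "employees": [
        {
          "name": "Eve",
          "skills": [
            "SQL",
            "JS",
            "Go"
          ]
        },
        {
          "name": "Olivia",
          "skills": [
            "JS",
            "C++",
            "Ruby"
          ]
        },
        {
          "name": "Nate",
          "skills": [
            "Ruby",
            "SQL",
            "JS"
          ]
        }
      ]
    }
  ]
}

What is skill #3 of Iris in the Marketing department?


Path: departments[0].employees[1].skills[2]
Value: Java

ANSWER: Java


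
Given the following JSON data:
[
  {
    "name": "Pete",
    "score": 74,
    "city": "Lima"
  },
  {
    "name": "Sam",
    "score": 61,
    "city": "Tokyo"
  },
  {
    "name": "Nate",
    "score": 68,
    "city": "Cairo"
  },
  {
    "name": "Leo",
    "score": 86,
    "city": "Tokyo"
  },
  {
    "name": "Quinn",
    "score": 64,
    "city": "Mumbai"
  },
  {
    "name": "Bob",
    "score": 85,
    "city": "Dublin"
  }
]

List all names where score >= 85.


Filtering records where score >= 85:
  Pete (score=74) -> no
  Sam (score=61) -> no
  Nate (score=68) -> no
  Leo (score=86) -> YES
  Quinn (score=64) -> no
  Bob (score=85) -> YES


ANSWER: Leo, Bob


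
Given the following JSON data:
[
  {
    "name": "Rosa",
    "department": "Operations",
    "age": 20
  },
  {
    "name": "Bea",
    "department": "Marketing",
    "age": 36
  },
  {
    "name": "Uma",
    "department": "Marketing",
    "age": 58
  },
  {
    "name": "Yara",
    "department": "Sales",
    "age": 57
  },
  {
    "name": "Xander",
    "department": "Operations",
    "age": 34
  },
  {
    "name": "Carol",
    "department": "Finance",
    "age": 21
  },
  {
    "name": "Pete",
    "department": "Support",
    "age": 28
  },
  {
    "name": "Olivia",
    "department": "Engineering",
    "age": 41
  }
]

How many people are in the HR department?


Scanning records for department = HR
  No matches found
Count: 0

ANSWER: 0


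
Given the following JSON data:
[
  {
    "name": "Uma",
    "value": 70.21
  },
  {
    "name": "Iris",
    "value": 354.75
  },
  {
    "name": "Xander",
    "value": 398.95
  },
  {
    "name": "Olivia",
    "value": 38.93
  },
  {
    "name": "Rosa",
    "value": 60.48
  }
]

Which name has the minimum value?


Comparing values:
  Uma: 70.21
  Iris: 354.75
  Xander: 398.95
  Olivia: 38.93
  Rosa: 60.48
Minimum: Olivia (38.93)

ANSWER: Olivia


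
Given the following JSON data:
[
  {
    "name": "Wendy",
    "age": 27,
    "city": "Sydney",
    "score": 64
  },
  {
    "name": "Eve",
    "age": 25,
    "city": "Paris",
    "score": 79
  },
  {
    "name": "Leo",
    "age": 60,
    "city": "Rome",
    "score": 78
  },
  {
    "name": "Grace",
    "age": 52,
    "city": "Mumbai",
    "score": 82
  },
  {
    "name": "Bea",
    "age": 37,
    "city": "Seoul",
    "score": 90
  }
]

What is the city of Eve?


Looking up record where name = Eve
Record index: 1
Field 'city' = Paris

ANSWER: Paris


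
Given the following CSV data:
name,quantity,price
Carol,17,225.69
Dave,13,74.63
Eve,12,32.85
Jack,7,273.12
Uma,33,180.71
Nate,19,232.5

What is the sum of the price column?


Values in 'price' column:
  Row 1: 225.69
  Row 2: 74.63
  Row 3: 32.85
  Row 4: 273.12
  Row 5: 180.71
  Row 6: 232.5
Sum = 225.69 + 74.63 + 32.85 + 273.12 + 180.71 + 232.5 = 1019.5

ANSWER: 1019.5


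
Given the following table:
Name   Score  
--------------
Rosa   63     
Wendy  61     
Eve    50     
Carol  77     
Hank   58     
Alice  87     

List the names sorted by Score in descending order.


Sorting by Score (descending):
  Alice: 87
  Carol: 77
  Rosa: 63
  Wendy: 61
  Hank: 58
  Eve: 50


ANSWER: Alice, Carol, Rosa, Wendy, Hank, Eve


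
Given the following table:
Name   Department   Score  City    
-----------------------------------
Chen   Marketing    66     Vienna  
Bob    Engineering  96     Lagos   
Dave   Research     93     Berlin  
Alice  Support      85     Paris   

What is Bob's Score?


Row 2: Bob
Score = 96

ANSWER: 96


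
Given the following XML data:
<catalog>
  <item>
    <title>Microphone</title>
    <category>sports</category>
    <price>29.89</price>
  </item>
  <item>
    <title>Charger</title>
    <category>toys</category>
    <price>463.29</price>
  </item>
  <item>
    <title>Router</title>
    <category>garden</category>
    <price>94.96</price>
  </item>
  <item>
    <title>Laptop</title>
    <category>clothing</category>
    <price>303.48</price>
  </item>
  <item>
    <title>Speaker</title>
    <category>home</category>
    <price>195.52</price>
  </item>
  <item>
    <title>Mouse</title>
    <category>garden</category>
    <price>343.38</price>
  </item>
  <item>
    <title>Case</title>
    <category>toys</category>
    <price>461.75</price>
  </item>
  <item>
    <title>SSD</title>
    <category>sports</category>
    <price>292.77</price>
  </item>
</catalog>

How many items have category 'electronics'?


Scanning <item> elements for <category>electronics</category>:
Count: 0

ANSWER: 0


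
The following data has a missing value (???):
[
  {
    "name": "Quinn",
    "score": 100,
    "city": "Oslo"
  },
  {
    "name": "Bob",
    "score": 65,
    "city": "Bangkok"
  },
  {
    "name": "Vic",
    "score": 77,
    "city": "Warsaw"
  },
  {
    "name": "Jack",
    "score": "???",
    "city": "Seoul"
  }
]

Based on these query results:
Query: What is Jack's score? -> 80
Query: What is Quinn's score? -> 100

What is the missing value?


The missing value is Jack's score
From query: Jack's score = 80

ANSWER: 80


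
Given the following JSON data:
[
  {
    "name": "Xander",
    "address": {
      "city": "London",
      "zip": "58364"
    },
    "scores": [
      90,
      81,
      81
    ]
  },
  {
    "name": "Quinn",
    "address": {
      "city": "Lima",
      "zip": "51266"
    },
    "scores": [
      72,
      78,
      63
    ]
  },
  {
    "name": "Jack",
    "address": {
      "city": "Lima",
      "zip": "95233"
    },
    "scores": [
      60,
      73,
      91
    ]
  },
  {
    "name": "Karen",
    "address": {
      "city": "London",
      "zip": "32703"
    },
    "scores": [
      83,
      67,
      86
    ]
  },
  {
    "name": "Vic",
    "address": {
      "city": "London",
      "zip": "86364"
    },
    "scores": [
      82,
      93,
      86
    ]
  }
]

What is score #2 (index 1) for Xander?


Path: records[0].scores[1]
Value: 81

ANSWER: 81


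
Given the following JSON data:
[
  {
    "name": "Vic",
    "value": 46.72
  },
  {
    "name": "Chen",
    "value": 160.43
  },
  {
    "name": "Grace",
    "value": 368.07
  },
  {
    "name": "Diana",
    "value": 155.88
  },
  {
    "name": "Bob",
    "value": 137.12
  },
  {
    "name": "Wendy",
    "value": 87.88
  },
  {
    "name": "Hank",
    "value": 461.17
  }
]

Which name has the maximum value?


Comparing values:
  Vic: 46.72
  Chen: 160.43
  Grace: 368.07
  Diana: 155.88
  Bob: 137.12
  Wendy: 87.88
  Hank: 461.17
Maximum: Hank (461.17)

ANSWER: Hank


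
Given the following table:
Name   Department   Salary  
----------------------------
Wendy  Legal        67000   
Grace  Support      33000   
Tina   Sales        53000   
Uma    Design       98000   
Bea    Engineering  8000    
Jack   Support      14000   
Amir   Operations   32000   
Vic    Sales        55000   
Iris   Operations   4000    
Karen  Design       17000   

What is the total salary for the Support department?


Support department members:
  Grace: 33000
  Jack: 14000
Total = 33000 + 14000 = 47000

ANSWER: 47000


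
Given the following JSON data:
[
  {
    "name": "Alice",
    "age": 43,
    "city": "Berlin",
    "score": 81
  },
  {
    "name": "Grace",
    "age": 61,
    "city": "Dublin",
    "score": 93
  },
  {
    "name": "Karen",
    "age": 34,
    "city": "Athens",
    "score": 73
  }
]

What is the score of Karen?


Looking up record where name = Karen
Record index: 2
Field 'score' = 73

ANSWER: 73


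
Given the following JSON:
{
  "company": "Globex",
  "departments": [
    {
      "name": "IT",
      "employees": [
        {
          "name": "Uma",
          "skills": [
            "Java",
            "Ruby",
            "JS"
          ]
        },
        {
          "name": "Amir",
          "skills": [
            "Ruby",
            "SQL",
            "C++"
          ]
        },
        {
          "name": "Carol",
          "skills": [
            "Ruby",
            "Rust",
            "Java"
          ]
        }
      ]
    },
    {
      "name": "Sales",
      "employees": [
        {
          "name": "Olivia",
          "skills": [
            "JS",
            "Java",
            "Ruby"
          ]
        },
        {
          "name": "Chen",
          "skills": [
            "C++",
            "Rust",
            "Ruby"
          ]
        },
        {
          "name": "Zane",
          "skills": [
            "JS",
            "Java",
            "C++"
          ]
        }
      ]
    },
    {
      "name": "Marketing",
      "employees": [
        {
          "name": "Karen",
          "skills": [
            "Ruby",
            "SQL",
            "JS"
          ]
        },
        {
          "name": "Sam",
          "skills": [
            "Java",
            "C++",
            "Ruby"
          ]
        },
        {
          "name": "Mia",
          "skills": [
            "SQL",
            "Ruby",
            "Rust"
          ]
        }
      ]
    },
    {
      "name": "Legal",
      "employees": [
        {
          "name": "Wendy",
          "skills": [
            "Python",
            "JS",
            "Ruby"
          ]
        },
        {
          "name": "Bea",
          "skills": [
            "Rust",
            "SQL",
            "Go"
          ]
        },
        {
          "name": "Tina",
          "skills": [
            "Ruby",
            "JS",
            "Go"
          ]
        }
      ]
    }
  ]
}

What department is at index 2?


Path: departments[2].name
Value: Marketing

ANSWER: Marketing


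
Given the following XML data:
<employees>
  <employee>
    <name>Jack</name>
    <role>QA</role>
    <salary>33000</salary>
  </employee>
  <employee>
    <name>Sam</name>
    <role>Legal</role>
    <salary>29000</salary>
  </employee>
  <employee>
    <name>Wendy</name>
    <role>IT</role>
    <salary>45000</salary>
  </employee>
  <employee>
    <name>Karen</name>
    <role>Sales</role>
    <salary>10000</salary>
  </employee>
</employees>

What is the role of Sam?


Searching for <employee> with <name>Sam</name>
Found at position 2
<role>Legal</role>

ANSWER: Legal


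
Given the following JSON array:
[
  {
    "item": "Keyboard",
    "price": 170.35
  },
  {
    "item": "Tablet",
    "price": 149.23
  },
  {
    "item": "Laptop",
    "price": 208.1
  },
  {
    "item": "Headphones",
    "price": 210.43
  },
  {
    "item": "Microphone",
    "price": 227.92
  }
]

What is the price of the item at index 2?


Array index 2 -> Laptop
price = 208.1

ANSWER: 208.1


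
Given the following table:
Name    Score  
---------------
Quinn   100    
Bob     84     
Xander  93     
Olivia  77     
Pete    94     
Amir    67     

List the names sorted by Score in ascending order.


Sorting by Score (ascending):
  Amir: 67
  Olivia: 77
  Bob: 84
  Xander: 93
  Pete: 94
  Quinn: 100


ANSWER: Amir, Olivia, Bob, Xander, Pete, Quinn


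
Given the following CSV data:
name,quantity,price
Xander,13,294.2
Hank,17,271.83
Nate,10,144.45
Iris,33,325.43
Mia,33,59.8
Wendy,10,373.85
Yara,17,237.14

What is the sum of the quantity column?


Values in 'quantity' column:
  Row 1: 13
  Row 2: 17
  Row 3: 10
  Row 4: 33
  Row 5: 33
  Row 6: 10
  Row 7: 17
Sum = 13 + 17 + 10 + 33 + 33 + 10 + 17 = 133

ANSWER: 133


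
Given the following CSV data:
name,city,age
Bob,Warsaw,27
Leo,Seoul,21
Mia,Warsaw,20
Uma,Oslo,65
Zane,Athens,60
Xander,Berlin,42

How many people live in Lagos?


Scanning city column for 'Lagos':
Total matches: 0

ANSWER: 0


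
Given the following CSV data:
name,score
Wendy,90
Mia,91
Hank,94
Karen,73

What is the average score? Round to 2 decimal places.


Scores: 90, 91, 94, 73
Sum = 348
Count = 4
Average = 348 / 4 = 87.00

ANSWER: 87.00


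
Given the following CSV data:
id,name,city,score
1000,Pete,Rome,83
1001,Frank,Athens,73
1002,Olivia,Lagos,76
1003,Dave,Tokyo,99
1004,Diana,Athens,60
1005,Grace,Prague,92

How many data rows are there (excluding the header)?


Counting rows (excluding header):
Header: id,name,city,score
Data rows: 6

ANSWER: 6


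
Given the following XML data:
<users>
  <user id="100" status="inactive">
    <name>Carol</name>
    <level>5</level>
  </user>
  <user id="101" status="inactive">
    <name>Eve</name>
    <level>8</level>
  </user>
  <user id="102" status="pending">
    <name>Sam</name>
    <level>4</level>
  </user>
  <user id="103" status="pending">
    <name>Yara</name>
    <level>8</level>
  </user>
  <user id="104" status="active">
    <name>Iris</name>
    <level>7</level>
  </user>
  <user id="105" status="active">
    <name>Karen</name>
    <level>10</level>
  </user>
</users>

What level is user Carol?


Finding user: Carol
<level>5</level>

ANSWER: 5


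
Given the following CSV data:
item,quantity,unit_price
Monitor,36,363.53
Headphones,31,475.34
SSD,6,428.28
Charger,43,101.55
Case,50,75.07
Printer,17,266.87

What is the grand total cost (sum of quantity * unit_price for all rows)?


Computing row totals:
  Monitor: 36 * 363.53 = 13087.08
  Headphones: 31 * 475.34 = 14735.54
  SSD: 6 * 428.28 = 2569.68
  Charger: 43 * 101.55 = 4366.65
  Case: 50 * 75.07 = 3753.5
  Printer: 17 * 266.87 = 4536.79
Grand total = 13087.08 + 14735.54 + 2569.68 + 4366.65 + 3753.5 + 4536.79 = 43049.24

ANSWER: 43049.24


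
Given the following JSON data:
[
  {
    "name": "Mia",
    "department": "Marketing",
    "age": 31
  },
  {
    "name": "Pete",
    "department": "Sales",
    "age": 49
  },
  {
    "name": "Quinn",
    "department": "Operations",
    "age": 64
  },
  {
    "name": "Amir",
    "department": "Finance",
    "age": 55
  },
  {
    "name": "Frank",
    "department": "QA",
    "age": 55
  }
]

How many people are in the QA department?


Scanning records for department = QA
  Record 4: Frank
Count: 1

ANSWER: 1


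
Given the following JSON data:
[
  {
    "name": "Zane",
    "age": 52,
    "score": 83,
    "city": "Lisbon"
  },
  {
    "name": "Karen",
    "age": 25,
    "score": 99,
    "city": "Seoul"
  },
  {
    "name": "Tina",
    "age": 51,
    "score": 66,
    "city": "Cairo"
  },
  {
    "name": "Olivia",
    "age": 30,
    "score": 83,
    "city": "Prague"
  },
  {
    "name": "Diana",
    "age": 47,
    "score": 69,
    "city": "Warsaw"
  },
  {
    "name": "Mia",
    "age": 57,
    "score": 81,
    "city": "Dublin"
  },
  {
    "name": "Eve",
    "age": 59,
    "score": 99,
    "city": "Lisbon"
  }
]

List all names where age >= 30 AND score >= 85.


Checking both conditions:
  Zane (age=52, score=83) -> no
  Karen (age=25, score=99) -> no
  Tina (age=51, score=66) -> no
  Olivia (age=30, score=83) -> no
  Diana (age=47, score=69) -> no
  Mia (age=57, score=81) -> no
  Eve (age=59, score=99) -> YES


ANSWER: Eve


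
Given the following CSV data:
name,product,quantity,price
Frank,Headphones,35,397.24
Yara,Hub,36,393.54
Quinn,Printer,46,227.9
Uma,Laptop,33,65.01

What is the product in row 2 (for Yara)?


Row 2: Yara
Column 'product' = Hub

ANSWER: Hub


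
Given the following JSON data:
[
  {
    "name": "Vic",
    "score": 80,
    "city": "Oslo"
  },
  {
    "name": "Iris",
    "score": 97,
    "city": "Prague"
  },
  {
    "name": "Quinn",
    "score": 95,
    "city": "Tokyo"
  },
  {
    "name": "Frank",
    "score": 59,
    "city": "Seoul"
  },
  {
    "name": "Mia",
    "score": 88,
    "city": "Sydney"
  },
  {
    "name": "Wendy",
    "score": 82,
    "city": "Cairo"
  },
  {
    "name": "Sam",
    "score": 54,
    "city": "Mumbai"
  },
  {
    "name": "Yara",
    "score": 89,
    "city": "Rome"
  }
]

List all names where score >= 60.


Filtering records where score >= 60:
  Vic (score=80) -> YES
  Iris (score=97) -> YES
  Quinn (score=95) -> YES
  Frank (score=59) -> no
  Mia (score=88) -> YES
  Wendy (score=82) -> YES
  Sam (score=54) -> no
  Yara (score=89) -> YES


ANSWER: Vic, Iris, Quinn, Mia, Wendy, Yara


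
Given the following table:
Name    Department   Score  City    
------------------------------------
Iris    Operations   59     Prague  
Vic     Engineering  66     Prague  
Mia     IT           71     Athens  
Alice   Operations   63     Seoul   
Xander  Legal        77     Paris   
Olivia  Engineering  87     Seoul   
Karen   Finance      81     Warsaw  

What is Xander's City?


Row 5: Xander
City = Paris

ANSWER: Paris


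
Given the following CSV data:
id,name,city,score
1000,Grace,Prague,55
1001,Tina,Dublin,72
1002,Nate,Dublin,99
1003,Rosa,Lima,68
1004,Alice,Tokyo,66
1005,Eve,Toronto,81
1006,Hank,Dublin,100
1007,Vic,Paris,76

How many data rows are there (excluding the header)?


Counting rows (excluding header):
Header: id,name,city,score
Data rows: 8

ANSWER: 8


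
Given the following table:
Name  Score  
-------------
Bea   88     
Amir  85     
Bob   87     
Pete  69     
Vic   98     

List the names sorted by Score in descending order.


Sorting by Score (descending):
  Vic: 98
  Bea: 88
  Bob: 87
  Amir: 85
  Pete: 69


ANSWER: Vic, Bea, Bob, Amir, Pete


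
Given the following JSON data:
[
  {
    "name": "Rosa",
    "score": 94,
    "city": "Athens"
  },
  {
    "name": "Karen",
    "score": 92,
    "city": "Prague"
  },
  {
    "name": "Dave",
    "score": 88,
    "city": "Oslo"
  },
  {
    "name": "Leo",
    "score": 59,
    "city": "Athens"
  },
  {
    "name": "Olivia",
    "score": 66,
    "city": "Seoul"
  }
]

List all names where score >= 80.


Filtering records where score >= 80:
  Rosa (score=94) -> YES
  Karen (score=92) -> YES
  Dave (score=88) -> YES
  Leo (score=59) -> no
  Olivia (score=66) -> no


ANSWER: Rosa, Karen, Dave


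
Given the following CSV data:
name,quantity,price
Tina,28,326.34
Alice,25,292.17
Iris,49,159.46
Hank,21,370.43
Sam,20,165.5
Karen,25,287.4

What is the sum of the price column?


Values in 'price' column:
  Row 1: 326.34
  Row 2: 292.17
  Row 3: 159.46
  Row 4: 370.43
  Row 5: 165.5
  Row 6: 287.4
Sum = 326.34 + 292.17 + 159.46 + 370.43 + 165.5 + 287.4 = 1601.3

ANSWER: 1601.3


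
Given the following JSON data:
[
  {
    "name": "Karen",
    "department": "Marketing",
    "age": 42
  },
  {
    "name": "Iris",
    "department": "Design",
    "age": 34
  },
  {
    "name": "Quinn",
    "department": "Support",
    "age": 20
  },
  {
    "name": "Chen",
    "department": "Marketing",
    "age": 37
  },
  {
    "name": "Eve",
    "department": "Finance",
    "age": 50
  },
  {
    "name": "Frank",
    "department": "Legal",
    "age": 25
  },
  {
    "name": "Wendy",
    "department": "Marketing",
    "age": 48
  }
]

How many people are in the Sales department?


Scanning records for department = Sales
  No matches found
Count: 0

ANSWER: 0


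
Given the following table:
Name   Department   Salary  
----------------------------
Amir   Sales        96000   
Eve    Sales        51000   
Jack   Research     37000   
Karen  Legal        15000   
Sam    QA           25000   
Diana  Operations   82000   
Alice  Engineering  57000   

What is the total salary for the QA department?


QA department members:
  Sam: 25000
Total = 25000 = 25000

ANSWER: 25000


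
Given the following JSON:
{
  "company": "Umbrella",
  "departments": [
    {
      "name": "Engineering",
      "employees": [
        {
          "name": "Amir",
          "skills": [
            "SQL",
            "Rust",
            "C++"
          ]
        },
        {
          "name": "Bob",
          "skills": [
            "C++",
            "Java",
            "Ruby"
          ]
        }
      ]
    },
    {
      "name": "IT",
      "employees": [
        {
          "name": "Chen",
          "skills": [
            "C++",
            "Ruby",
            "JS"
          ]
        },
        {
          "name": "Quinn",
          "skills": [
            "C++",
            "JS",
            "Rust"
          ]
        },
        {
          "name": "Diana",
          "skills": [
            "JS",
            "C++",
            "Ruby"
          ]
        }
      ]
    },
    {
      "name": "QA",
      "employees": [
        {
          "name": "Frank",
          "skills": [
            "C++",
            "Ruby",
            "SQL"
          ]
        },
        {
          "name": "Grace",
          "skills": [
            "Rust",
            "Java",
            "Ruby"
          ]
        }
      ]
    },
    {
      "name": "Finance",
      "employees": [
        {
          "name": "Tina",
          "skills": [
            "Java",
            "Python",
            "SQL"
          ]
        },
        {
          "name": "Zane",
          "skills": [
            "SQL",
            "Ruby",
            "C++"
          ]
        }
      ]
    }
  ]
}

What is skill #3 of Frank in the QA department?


Path: departments[2].employees[0].skills[2]
Value: SQL

ANSWER: SQL


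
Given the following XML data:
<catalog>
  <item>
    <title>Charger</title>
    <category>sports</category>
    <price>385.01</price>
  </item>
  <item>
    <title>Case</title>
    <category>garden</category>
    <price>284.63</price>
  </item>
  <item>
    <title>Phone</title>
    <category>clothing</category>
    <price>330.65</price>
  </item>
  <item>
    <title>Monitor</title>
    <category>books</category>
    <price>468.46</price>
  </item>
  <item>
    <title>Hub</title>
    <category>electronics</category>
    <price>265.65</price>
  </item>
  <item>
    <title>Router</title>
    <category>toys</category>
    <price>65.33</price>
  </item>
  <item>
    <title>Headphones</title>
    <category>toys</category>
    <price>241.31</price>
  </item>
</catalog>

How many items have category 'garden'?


Scanning <item> elements for <category>garden</category>:
  Item 2: Case -> MATCH
Count: 1

ANSWER: 1


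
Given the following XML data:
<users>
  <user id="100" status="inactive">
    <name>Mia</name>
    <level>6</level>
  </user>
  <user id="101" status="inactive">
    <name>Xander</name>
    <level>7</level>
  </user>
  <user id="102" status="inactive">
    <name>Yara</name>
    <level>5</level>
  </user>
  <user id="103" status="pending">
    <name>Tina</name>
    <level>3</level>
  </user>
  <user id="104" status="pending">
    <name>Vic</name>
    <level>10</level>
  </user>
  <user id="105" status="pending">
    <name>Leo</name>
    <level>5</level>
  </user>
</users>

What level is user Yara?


Finding user: Yara
<level>5</level>

ANSWER: 5


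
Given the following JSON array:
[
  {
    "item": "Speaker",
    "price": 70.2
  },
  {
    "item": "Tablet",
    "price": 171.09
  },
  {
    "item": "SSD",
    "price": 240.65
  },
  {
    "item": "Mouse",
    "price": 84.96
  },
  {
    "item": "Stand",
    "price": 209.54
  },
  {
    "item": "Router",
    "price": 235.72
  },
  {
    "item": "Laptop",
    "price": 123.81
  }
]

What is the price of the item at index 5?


Array index 5 -> Router
price = 235.72

ANSWER: 235.72


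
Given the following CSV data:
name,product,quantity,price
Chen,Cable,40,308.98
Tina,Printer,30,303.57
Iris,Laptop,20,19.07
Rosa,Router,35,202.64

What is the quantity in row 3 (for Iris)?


Row 3: Iris
Column 'quantity' = 20

ANSWER: 20


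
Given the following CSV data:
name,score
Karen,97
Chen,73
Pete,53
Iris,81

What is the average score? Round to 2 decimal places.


Scores: 97, 73, 53, 81
Sum = 304
Count = 4
Average = 304 / 4 = 76.00

ANSWER: 76.00


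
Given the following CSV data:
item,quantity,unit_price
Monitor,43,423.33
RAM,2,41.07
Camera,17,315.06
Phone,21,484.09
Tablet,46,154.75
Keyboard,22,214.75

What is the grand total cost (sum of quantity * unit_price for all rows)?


Computing row totals:
  Monitor: 43 * 423.33 = 18203.19
  RAM: 2 * 41.07 = 82.14
  Camera: 17 * 315.06 = 5356.02
  Phone: 21 * 484.09 = 10165.89
  Tablet: 46 * 154.75 = 7118.5
  Keyboard: 22 * 214.75 = 4724.5
Grand total = 18203.19 + 82.14 + 5356.02 + 10165.89 + 7118.5 + 4724.5 = 45650.24

ANSWER: 45650.24


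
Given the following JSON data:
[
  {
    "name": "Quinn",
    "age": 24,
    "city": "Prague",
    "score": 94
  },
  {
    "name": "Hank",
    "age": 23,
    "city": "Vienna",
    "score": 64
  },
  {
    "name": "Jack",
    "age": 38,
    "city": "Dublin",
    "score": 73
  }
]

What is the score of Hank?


Looking up record where name = Hank
Record index: 1
Field 'score' = 64

ANSWER: 64


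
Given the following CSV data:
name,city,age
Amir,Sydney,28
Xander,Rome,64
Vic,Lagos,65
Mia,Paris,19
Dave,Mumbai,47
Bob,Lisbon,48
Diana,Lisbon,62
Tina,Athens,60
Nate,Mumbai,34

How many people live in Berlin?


Scanning city column for 'Berlin':
Total matches: 0

ANSWER: 0


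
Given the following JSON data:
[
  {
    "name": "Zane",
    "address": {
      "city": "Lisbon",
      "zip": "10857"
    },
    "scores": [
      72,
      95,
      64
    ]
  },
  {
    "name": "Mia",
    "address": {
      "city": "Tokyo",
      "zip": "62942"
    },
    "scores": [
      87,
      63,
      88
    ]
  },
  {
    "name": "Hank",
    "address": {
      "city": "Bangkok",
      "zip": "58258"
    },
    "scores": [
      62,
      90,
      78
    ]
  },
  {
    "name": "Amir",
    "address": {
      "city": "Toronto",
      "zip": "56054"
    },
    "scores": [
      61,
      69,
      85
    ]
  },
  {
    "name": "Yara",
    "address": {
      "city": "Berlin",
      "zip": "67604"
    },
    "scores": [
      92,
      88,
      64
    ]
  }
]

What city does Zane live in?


Path: records[0].address.city
Value: Lisbon

ANSWER: Lisbon


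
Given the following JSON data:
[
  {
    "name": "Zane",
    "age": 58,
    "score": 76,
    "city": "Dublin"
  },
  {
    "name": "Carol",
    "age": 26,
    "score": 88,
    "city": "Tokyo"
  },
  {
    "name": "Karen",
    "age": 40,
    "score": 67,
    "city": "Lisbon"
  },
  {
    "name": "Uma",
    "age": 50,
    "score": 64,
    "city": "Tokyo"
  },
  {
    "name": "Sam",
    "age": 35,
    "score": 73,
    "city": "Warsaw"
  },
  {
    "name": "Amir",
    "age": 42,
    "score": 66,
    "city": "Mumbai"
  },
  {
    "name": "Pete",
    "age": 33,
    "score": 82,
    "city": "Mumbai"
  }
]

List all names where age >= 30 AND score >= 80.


Checking both conditions:
  Zane (age=58, score=76) -> no
  Carol (age=26, score=88) -> no
  Karen (age=40, score=67) -> no
  Uma (age=50, score=64) -> no
  Sam (age=35, score=73) -> no
  Amir (age=42, score=66) -> no
  Pete (age=33, score=82) -> YES


ANSWER: Pete


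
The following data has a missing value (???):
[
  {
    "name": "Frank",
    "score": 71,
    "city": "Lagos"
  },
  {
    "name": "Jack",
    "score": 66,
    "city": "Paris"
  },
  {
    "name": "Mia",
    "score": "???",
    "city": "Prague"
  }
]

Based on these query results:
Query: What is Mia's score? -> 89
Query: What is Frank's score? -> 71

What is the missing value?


The missing value is Mia's score
From query: Mia's score = 89

ANSWER: 89


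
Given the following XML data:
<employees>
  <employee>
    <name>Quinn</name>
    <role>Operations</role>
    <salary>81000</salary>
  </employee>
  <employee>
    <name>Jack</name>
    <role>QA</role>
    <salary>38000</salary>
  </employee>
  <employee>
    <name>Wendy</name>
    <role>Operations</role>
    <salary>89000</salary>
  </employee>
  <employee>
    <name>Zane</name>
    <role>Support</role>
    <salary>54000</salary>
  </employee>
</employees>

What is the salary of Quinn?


Searching for <employee> with <name>Quinn</name>
Found at position 1
<salary>81000</salary>

ANSWER: 81000


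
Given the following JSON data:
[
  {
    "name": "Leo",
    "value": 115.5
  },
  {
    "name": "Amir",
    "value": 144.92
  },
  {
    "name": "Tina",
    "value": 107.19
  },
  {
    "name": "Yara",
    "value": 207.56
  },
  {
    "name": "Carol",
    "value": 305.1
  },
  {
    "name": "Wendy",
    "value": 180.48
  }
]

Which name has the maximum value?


Comparing values:
  Leo: 115.5
  Amir: 144.92
  Tina: 107.19
  Yara: 207.56
  Carol: 305.1
  Wendy: 180.48
Maximum: Carol (305.1)

ANSWER: Carol


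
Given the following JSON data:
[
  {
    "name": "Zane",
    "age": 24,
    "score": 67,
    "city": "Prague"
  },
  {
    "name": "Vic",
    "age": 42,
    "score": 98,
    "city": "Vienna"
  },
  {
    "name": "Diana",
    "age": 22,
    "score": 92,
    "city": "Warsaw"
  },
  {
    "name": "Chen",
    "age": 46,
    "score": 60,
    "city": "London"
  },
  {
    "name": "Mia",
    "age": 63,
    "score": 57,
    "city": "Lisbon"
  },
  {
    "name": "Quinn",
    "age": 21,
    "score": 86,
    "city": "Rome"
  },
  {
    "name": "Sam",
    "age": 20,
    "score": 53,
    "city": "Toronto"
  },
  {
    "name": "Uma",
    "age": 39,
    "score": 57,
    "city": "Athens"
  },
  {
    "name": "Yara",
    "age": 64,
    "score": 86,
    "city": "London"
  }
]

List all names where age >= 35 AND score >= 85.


Checking both conditions:
  Zane (age=24, score=67) -> no
  Vic (age=42, score=98) -> YES
  Diana (age=22, score=92) -> no
  Chen (age=46, score=60) -> no
  Mia (age=63, score=57) -> no
  Quinn (age=21, score=86) -> no
  Sam (age=20, score=53) -> no
  Uma (age=39, score=57) -> no
  Yara (age=64, score=86) -> YES


ANSWER: Vic, Yara


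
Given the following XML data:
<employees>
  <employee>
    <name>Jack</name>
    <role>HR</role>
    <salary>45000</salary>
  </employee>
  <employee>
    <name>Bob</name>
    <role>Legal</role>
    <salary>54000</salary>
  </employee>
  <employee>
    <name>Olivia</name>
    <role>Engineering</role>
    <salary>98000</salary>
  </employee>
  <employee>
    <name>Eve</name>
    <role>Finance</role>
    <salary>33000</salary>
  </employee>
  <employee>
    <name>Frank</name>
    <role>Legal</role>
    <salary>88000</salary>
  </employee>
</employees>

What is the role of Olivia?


Searching for <employee> with <name>Olivia</name>
Found at position 3
<role>Engineering</role>

ANSWER: Engineering


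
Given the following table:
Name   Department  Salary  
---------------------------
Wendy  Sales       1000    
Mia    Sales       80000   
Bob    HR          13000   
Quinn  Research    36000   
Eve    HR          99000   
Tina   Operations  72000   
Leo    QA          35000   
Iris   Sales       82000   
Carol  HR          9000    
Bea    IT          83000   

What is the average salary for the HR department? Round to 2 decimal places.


HR department members:
  Bob: 13000
  Eve: 99000
  Carol: 9000
Sum = 121000
Count = 3
Average = 121000 / 3 = 40333.33

ANSWER: 40333.33
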